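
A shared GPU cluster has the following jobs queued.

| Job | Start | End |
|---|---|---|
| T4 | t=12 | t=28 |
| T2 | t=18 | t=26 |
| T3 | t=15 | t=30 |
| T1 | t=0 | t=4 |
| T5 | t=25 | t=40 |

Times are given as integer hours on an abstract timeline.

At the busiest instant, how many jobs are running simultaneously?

Sweep the timeline, counting +1 at each start and −1 at each end (ends before starts at a tie):
t=0 start T1 → 1
t=4 end T1 → 0
t=12 start T4 → 1
t=15 start T3 → 2
t=18 start T2 → 3
t=25 start T5 → 4
t=26 end T2 → 3
t=28 end T4 → 2
t=30 end T3 → 1
t=40 end T5 → 0
Peak is 4, at t=25 (T2, T3, T4, T5).

4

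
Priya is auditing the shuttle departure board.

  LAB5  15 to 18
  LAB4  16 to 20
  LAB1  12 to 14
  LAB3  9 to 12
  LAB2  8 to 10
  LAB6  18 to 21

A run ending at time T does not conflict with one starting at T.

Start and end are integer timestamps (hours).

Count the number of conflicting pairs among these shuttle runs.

Two intervals overlap when each starts before the other ends.
Sorted by start: LAB2, LAB3, LAB1, LAB5, LAB4, LAB6.
LAB3 starts before LAB2 ends → LAB2 and LAB3 overlap.
LAB1 starts after LAB2 ends — done with LAB2.
LAB1 starts exactly when LAB3 ends (back-to-back, no overlap) — done with LAB3.
LAB5 starts after LAB1 ends — done with LAB1.
LAB4 starts before LAB5 ends → LAB5 and LAB4 overlap.
LAB6 starts exactly when LAB5 ends (back-to-back, no overlap).
LAB6 starts before LAB4 ends → LAB4 and LAB6 overlap.
Overlapping pairs: LAB2 & LAB3, LAB4 & LAB5, LAB4 & LAB6 — 3 in total.

3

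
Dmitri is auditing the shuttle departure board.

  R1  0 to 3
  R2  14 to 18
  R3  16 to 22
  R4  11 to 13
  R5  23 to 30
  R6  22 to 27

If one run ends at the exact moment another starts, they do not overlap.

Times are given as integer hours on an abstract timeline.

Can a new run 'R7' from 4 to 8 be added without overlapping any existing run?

Yes — the slot is free

R1: ends 3 at or before R7 starts 4 → clear.
R4: starts 11 at or after R7 ends 8 → clear.
R2: starts 14 at or after R7 ends 8 → clear.
R3: starts 16 at or after R7 ends 8 → clear.
R6: starts 22 at or after R7 ends 8 → clear.
R5: starts 23 at or after R7 ends 8 → clear.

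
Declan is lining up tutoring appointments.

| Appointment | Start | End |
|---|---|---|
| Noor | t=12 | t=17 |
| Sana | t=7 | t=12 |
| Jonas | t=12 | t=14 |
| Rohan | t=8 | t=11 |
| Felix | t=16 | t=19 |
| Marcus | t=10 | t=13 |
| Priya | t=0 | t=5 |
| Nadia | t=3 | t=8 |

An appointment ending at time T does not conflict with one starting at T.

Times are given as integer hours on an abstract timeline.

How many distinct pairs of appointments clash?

Sorted by start: Priya, Nadia, Sana, Rohan, Marcus, Noor, Jonas, Felix.
Nadia starts before Priya ends → Priya and Nadia overlap.
Sana starts after Priya ends, so Priya has no further overlaps.
Sana starts before Nadia ends → Nadia and Sana overlap.
Rohan starts exactly when Nadia ends (back-to-back, no overlap), so Nadia has no further overlaps.
Rohan starts before Sana ends → Sana and Rohan overlap.
Marcus starts before Sana ends → Sana and Marcus overlap.
Noor starts exactly when Sana ends (back-to-back, no overlap), so Sana has no further overlaps.
Marcus starts before Rohan ends → Rohan and Marcus overlap.
Noor starts after Rohan ends, so Rohan has no further overlaps.
Noor starts before Marcus ends → Marcus and Noor overlap.
Jonas starts before Marcus ends → Marcus and Jonas overlap.
Felix starts after Marcus ends.
Jonas starts before Noor ends → Noor and Jonas overlap.
Felix starts before Noor ends → Noor and Felix overlap.
Felix starts after Jonas ends.
Overlapping pairs: Felix & Noor, Jonas & Marcus, Jonas & Noor, Marcus & Noor, Marcus & Rohan, Marcus & Sana, Nadia & Priya, Nadia & Sana, Rohan & Sana — 9 in total.

9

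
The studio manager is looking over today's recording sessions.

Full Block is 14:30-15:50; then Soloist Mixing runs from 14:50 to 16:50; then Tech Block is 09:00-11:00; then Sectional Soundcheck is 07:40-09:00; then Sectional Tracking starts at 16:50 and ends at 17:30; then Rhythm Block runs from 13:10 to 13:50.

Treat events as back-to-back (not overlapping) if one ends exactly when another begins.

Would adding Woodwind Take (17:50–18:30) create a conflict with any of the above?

No — it doesn't clash with anything

Sectional Soundcheck: ends 09:00 at or before Woodwind Take starts 17:50 → clear.
Tech Block: ends 11:00 at or before Woodwind Take starts 17:50 → clear.
Rhythm Block: ends 13:50 at or before Woodwind Take starts 17:50 → clear.
Full Block: ends 15:50 at or before Woodwind Take starts 17:50 → clear.
Soloist Mixing: ends 16:50 at or before Woodwind Take starts 17:50 → clear.
Sectional Tracking: ends 17:30 at or before Woodwind Take starts 17:50 → clear.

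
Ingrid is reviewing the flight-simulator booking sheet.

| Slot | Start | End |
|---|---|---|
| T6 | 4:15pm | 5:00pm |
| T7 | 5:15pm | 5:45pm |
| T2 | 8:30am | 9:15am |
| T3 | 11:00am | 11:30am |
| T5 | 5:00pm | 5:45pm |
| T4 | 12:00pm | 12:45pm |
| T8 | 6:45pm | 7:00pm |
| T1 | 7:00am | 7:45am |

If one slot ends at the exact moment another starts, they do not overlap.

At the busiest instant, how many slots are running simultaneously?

Walk through starts and ends in time order (an end at T is processed before a start at T):
7:00am start T1 → 1
7:45am end T1 → 0
8:30am start T2 → 1
9:15am end T2 → 0
11:00am start T3 → 1
11:30am end T3 → 0
12:00pm start T4 → 1
12:45pm end T4 → 0
4:15pm start T6 → 1
5:00pm end T6 → 0
5:00pm start T5 → 1
5:15pm start T7 → 2
5:45pm end T5 → 1
5:45pm end T7 → 0
6:45pm start T8 → 1
7:00pm end T8 → 0
Peak is 2, at 5:15pm (T5, T7).

2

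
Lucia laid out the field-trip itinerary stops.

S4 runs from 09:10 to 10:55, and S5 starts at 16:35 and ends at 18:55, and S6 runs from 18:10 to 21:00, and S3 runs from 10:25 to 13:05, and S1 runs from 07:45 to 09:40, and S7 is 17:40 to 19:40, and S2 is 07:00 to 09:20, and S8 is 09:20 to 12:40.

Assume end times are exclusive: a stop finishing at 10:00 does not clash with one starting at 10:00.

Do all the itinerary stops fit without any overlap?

No

Check each pair: they overlap iff neither finishes before the other starts.
Sorted by start: S2, S1, S4, S8, S3, S5, S7, S6.
S1 starts before S2 ends → S2 and S1 overlap.
That's a conflict, so the schedule is not conflict-free.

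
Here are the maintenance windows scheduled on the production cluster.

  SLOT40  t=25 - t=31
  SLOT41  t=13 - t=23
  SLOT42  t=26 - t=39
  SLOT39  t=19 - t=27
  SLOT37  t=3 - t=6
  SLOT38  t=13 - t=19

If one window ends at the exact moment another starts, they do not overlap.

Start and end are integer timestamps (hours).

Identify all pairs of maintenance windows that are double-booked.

SLOT38 & SLOT41, SLOT39 & SLOT40, SLOT39 & SLOT41, SLOT39 & SLOT42, SLOT40 & SLOT42

Sorted by start: SLOT37, SLOT38, SLOT41, SLOT39, SLOT40, SLOT42.
SLOT38 starts after SLOT37 ends, so nothing later overlaps SLOT37 either.
SLOT41 starts before SLOT38 ends → SLOT38 and SLOT41 overlap.
SLOT39 starts exactly when SLOT38 ends (back-to-back, no overlap), so nothing later overlaps SLOT38 either.
SLOT39 starts before SLOT41 ends → SLOT41 and SLOT39 overlap.
SLOT40 starts after SLOT41 ends, so nothing later overlaps SLOT41 either.
SLOT40 starts before SLOT39 ends → SLOT39 and SLOT40 overlap.
SLOT42 starts before SLOT39 ends → SLOT39 and SLOT42 overlap.
SLOT42 starts before SLOT40 ends → SLOT40 and SLOT42 overlap.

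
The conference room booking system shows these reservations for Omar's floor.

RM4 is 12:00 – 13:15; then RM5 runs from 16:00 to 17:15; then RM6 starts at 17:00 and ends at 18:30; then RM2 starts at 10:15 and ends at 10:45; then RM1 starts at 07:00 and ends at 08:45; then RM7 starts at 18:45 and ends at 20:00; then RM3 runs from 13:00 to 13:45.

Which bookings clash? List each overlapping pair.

RM3 & RM4, RM5 & RM6

Sorted by start: RM1, RM2, RM4, RM3, RM5, RM6, RM7.
RM2 starts after RM1 ends, so RM1 has no further overlaps.
RM4 starts after RM2 ends, so RM2 has no further overlaps.
RM3 starts before RM4 ends → RM4 and RM3 overlap.
RM5 starts after RM4 ends, so RM4 has no further overlaps.
RM5 starts after RM3 ends, so RM3 has no further overlaps.
RM6 starts before RM5 ends → RM5 and RM6 overlap.
RM7 starts after RM5 ends.
RM7 starts after RM6 ends.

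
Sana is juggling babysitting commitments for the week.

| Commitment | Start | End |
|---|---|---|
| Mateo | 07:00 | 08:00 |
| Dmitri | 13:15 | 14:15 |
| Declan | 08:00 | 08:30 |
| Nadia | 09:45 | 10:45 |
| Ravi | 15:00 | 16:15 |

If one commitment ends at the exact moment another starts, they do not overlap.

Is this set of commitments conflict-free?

Yes

Two intervals overlap when each starts before the other ends.
Sorted by start: Mateo, Declan, Nadia, Dmitri, Ravi.
Declan starts exactly when Mateo ends (back-to-back, no overlap); Mateo is clear from here.
Nadia starts after Declan ends; Declan is clear from here.
Dmitri starts after Nadia ends; Nadia is clear from here.
Ravi starts after Dmitri ends.
Every pair is clear; the schedule has no overlaps.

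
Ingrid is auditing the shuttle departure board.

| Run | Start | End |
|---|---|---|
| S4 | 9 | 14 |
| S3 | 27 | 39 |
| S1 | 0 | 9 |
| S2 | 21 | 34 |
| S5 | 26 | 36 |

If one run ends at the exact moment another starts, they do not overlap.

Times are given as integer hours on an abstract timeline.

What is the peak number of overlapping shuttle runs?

3

Sort all start/end points and keep a running count:
0 start S1 → 1
9 end S1 → 0
9 start S4 → 1
14 end S4 → 0
21 start S2 → 1
26 start S5 → 2
27 start S3 → 3
34 end S2 → 2
36 end S5 → 1
39 end S3 → 0
Peak is 3, at 27 (S2, S3, S5).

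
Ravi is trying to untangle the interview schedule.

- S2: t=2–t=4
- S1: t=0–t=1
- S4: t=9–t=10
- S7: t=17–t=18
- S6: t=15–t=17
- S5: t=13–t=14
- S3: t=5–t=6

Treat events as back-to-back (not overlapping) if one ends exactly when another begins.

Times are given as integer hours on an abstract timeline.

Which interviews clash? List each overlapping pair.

Sorted by start: S1, S2, S3, S4, S5, S6, S7.
S2 starts after S1 ends — done with S1.
S3 starts after S2 ends — done with S2.
S4 starts after S3 ends — done with S3.
S5 starts after S4 ends — done with S4.
S6 starts after S5 ends — done with S5.
S7 starts exactly when S6 ends (back-to-back, no overlap).

none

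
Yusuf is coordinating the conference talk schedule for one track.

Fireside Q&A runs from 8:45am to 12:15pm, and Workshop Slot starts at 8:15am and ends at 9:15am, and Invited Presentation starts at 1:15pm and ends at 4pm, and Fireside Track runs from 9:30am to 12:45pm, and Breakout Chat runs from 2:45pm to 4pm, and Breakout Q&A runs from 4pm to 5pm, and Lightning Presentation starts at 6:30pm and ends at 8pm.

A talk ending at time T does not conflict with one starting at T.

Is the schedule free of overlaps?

Sorted by start: Workshop Slot, Fireside Q&A, Fireside Track, Invited Presentation, Breakout Chat, Breakout Q&A, Lightning Presentation.
Fireside Q&A starts before Workshop Slot ends → Workshop Slot and Fireside Q&A overlap.
That's a conflict, so the schedule is not conflict-free.

No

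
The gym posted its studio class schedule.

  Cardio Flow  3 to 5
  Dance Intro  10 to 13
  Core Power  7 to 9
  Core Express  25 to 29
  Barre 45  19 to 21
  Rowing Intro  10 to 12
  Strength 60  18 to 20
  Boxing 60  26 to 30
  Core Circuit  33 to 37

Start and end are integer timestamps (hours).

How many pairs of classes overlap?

Sorted by start: Cardio Flow, Core Power, Dance Intro, Rowing Intro, Strength 60, Barre 45, Core Express, Boxing 60, Core Circuit.
Core Power starts after Cardio Flow ends; Cardio Flow is clear from here.
Dance Intro starts after Core Power ends; Core Power is clear from here.
Rowing Intro starts before Dance Intro ends → Dance Intro and Rowing Intro overlap.
Strength 60 starts after Dance Intro ends; Dance Intro is clear from here.
Strength 60 starts after Rowing Intro ends; Rowing Intro is clear from here.
Barre 45 starts before Strength 60 ends → Strength 60 and Barre 45 overlap.
Core Express starts after Strength 60 ends; Strength 60 is clear from here.
Core Express starts after Barre 45 ends; Barre 45 is clear from here.
Boxing 60 starts before Core Express ends → Core Express and Boxing 60 overlap.
Core Circuit starts after Core Express ends.
Core Circuit starts after Boxing 60 ends.
Overlapping pairs: Barre 45 & Strength 60, Boxing 60 & Core Express, Dance Intro & Rowing Intro — 3 in total.

3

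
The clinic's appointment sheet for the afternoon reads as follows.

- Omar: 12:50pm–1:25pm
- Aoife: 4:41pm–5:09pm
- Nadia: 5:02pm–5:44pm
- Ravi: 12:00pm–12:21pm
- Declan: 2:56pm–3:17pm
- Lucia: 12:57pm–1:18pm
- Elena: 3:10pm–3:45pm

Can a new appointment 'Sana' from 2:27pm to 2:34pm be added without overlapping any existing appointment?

Ravi: ends 12:21pm at or before Sana starts 2:27pm → clear.
Omar: ends 1:25pm at or before Sana starts 2:27pm → clear.
Lucia: ends 1:18pm at or before Sana starts 2:27pm → clear.
Declan: starts 2:56pm at or after Sana ends 2:34pm → clear.
Elena: starts 3:10pm at or after Sana ends 2:34pm → clear.
Aoife: starts 4:41pm at or after Sana ends 2:34pm → clear.
Nadia: starts 5:02pm at or after Sana ends 2:34pm → clear.

Yes — the slot is free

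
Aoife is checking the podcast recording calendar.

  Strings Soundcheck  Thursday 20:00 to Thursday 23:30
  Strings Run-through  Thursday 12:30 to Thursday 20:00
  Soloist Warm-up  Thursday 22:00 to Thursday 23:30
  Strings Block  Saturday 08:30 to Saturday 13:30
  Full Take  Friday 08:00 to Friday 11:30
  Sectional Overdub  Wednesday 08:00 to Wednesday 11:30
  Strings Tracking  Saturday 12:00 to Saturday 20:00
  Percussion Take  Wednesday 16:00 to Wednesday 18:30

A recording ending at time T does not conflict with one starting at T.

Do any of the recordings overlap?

Two intervals overlap when each starts before the other ends.
Sorted by start: Sectional Overdub, Percussion Take, Strings Run-through, Strings Soundcheck, Soloist Warm-up, Full Take, Strings Block, Strings Tracking.
Percussion Take starts after Sectional Overdub ends, so Sectional Overdub has no further overlaps.
Strings Run-through starts after Percussion Take ends, so Percussion Take has no further overlaps.
Strings Soundcheck starts exactly when Strings Run-through ends (back-to-back, no overlap), so Strings Run-through has no further overlaps.
Soloist Warm-up starts before Strings Soundcheck ends → Strings Soundcheck and Soloist Warm-up overlap.
That's a conflict, so the schedule is not conflict-free.

Yes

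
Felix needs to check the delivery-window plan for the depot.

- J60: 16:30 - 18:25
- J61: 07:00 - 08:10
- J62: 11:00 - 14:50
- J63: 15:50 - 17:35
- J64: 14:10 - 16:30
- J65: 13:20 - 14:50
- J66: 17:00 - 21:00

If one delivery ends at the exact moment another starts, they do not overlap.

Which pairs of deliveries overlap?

J60 & J63, J60 & J66, J62 & J64, J62 & J65, J63 & J64, J63 & J66, J64 & J65

Sorted by start: J61, J62, J65, J64, J63, J60, J66.
J62 starts after J61 ends, so nothing later overlaps J61 either.
J65 starts before J62 ends → J62 and J65 overlap.
J64 starts before J62 ends → J62 and J64 overlap.
J63 starts after J62 ends, so nothing later overlaps J62 either.
J64 starts before J65 ends → J65 and J64 overlap.
J63 starts after J65 ends, so nothing later overlaps J65 either.
J63 starts before J64 ends → J64 and J63 overlap.
J60 starts exactly when J64 ends (back-to-back, no overlap), so nothing later overlaps J64 either.
J60 starts before J63 ends → J63 and J60 overlap.
J66 starts before J63 ends → J63 and J66 overlap.
J66 starts before J60 ends → J60 and J66 overlap.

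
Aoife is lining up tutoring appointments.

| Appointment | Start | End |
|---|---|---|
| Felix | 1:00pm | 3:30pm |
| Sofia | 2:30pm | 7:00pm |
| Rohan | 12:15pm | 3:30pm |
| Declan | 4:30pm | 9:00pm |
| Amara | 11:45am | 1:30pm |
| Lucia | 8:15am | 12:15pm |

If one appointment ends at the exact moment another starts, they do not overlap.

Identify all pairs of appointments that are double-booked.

Sorted by start: Lucia, Amara, Rohan, Felix, Sofia, Declan.
Amara starts before Lucia ends → Lucia and Amara overlap.
Rohan starts exactly when Lucia ends (back-to-back, no overlap); Lucia is clear from here.
Rohan starts before Amara ends → Amara and Rohan overlap.
Felix starts before Amara ends → Amara and Felix overlap.
Sofia starts after Amara ends; Amara is clear from here.
Felix starts before Rohan ends → Rohan and Felix overlap.
Sofia starts before Rohan ends → Rohan and Sofia overlap.
Declan starts after Rohan ends.
Sofia starts before Felix ends → Felix and Sofia overlap.
Declan starts after Felix ends.
Declan starts before Sofia ends → Sofia and Declan overlap.

Amara & Felix, Amara & Lucia, Amara & Rohan, Declan & Sofia, Felix & Rohan, Felix & Sofia, Rohan & Sofia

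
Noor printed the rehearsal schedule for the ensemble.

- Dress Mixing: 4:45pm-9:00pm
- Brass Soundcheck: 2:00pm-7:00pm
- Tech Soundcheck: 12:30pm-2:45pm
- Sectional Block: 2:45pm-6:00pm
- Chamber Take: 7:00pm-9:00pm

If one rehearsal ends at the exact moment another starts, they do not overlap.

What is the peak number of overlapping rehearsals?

Sort all start/end points and keep a running count:
12:30pm start Tech Soundcheck → 1
2:00pm start Brass Soundcheck → 2
2:45pm end Tech Soundcheck → 1
2:45pm start Sectional Block → 2
4:45pm start Dress Mixing → 3
6:00pm end Sectional Block → 2
7:00pm end Brass Soundcheck → 1
7:00pm start Chamber Take → 2
9:00pm end Chamber Take → 1
9:00pm end Dress Mixing → 0
Peak is 3, at 4:45pm (Brass Soundcheck, Dress Mixing, Sectional Block).

3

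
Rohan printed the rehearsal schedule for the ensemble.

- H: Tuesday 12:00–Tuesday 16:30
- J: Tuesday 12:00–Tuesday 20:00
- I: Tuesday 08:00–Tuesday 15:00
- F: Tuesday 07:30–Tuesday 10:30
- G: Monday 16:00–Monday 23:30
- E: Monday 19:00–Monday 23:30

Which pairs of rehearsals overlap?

Sorted by start: G, E, F, I, H, J.
E starts before G ends → G and E overlap.
F starts after G ends — done with G.
F starts after E ends — done with E.
I starts before F ends → F and I overlap.
H starts after F ends — done with F.
H starts before I ends → I and H overlap.
J starts before I ends → I and J overlap.
J starts before H ends → H and J overlap.

E & G, F & I, H & I, H & J, I & J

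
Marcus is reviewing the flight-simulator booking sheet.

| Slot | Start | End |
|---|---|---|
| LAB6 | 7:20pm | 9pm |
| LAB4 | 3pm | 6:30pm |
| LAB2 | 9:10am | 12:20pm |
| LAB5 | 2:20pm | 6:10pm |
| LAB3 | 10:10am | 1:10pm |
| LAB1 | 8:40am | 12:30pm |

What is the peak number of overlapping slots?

Sort all start/end points and keep a running count:
8:40am start LAB1 → 1
9:10am start LAB2 → 2
10:10am start LAB3 → 3
12:20pm end LAB2 → 2
12:30pm end LAB1 → 1
1:10pm end LAB3 → 0
2:20pm start LAB5 → 1
3pm start LAB4 → 2
6:10pm end LAB5 → 1
6:30pm end LAB4 → 0
7:20pm start LAB6 → 1
9pm end LAB6 → 0
Peak is 3, at 10:10am (LAB1, LAB2, LAB3).

3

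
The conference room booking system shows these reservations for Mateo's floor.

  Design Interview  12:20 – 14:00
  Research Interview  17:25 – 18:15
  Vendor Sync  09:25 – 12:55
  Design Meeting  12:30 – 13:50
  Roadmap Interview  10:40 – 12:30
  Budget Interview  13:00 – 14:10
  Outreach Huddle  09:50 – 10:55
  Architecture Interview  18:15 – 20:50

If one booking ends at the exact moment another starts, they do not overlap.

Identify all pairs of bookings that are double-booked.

Sorted by start: Vendor Sync, Outreach Huddle, Roadmap Interview, Design Interview, Design Meeting, Budget Interview, Research Interview, Architecture Interview.
Outreach Huddle starts before Vendor Sync ends → Vendor Sync and Outreach Huddle overlap.
Roadmap Interview starts before Vendor Sync ends → Vendor Sync and Roadmap Interview overlap.
Design Interview starts before Vendor Sync ends → Vendor Sync and Design Interview overlap.
Design Meeting starts before Vendor Sync ends → Vendor Sync and Design Meeting overlap.
Budget Interview starts after Vendor Sync ends, so nothing later overlaps Vendor Sync either.
Roadmap Interview starts before Outreach Huddle ends → Outreach Huddle and Roadmap Interview overlap.
Design Interview starts after Outreach Huddle ends, so nothing later overlaps Outreach Huddle either.
Design Interview starts before Roadmap Interview ends → Roadmap Interview and Design Interview overlap.
Design Meeting starts exactly when Roadmap Interview ends (back-to-back, no overlap), so nothing later overlaps Roadmap Interview either.
Design Meeting starts before Design Interview ends → Design Interview and Design Meeting overlap.
Budget Interview starts before Design Interview ends → Design Interview and Budget Interview overlap.
Research Interview starts after Design Interview ends, so nothing later overlaps Design Interview either.
Budget Interview starts before Design Meeting ends → Design Meeting and Budget Interview overlap.
Research Interview starts after Design Meeting ends, so nothing later overlaps Design Meeting either.
Research Interview starts after Budget Interview ends, so nothing later overlaps Budget Interview either.
Architecture Interview starts exactly when Research Interview ends (back-to-back, no overlap).

Budget Interview & Design Interview, Budget Interview & Design Meeting, Design Interview & Design Meeting, Design Interview & Roadmap Interview, Design Interview & Vendor Sync, Design Meeting & Vendor Sync, Outreach Huddle & Roadmap Interview, Outreach Huddle & Vendor Sync, Roadmap Interview & Vendor Sync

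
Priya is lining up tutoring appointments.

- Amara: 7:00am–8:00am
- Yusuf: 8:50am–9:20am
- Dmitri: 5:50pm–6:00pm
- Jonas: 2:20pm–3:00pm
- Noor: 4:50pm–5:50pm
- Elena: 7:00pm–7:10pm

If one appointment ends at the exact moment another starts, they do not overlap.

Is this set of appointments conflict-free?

Sorted by start: Amara, Yusuf, Jonas, Noor, Dmitri, Elena.
Yusuf starts after Amara ends, so nothing later overlaps Amara either.
Jonas starts after Yusuf ends, so nothing later overlaps Yusuf either.
Noor starts after Jonas ends, so nothing later overlaps Jonas either.
Dmitri starts exactly when Noor ends (back-to-back, no overlap), so nothing later overlaps Noor either.
Elena starts after Dmitri ends.
Every pair is clear; the schedule has no overlaps.

Yes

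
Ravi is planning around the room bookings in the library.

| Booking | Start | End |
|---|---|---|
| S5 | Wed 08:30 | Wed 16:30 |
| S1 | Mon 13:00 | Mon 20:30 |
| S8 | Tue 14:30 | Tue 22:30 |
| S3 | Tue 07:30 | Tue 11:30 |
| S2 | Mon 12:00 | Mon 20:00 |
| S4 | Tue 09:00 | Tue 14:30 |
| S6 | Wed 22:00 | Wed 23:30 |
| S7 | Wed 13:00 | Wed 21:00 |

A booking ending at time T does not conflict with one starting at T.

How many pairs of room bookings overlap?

Check each pair: they overlap iff neither finishes before the other starts.
Sorted by start: S2, S1, S3, S4, S8, S5, S7, S6.
S1 starts before S2 ends → S2 and S1 overlap.
S3 starts after S2 ends — done with S2.
S3 starts after S1 ends — done with S1.
S4 starts before S3 ends → S3 and S4 overlap.
S8 starts after S3 ends — done with S3.
S8 starts exactly when S4 ends (back-to-back, no overlap) — done with S4.
S5 starts after S8 ends — done with S8.
S7 starts before S5 ends → S5 and S7 overlap.
S6 starts after S5 ends.
S6 starts after S7 ends.
Overlapping pairs: S1 & S2, S3 & S4, S5 & S7 — 3 in total.

3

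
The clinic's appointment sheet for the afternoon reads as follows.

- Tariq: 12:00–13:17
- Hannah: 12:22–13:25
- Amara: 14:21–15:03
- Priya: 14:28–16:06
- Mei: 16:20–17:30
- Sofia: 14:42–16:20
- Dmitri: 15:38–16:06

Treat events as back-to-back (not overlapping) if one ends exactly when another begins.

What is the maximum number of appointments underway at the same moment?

3

Walk through starts and ends in time order (an end at T is processed before a start at T):
12:00 start Tariq → 1
12:22 start Hannah → 2
13:17 end Tariq → 1
13:25 end Hannah → 0
14:21 start Amara → 1
14:28 start Priya → 2
14:42 start Sofia → 3
15:03 end Amara → 2
15:38 start Dmitri → 3
16:06 end Dmitri → 2
16:06 end Priya → 1
16:20 end Sofia → 0
16:20 start Mei → 1
17:30 end Mei → 0
Peak is 3, at 14:42 (Amara, Priya, Sofia).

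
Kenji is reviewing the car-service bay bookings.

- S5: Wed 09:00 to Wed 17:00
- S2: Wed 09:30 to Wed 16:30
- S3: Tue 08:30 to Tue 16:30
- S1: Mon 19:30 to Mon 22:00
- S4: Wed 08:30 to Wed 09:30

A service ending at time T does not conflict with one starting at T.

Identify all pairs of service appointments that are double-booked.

S2 & S5, S4 & S5

Check each pair: they overlap iff neither finishes before the other starts.
Sorted by start: S1, S3, S4, S5, S2.
S3 starts after S1 ends, so S1 has no further overlaps.
S4 starts after S3 ends, so S3 has no further overlaps.
S5 starts before S4 ends → S4 and S5 overlap.
S2 starts exactly when S4 ends (back-to-back, no overlap).
S2 starts before S5 ends → S5 and S2 overlap.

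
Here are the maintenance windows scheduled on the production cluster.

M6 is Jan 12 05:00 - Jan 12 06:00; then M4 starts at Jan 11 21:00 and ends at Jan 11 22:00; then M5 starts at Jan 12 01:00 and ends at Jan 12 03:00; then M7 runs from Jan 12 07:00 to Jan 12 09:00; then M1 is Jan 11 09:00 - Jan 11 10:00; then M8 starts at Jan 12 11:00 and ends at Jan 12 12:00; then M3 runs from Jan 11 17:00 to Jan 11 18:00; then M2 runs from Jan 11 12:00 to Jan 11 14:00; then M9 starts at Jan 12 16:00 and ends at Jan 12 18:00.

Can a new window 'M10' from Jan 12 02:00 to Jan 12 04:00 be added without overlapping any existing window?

No — it overlaps M5

M1: ends Jan 11 10:00 at or before M10 starts Jan 12 02:00 → clear.
M2: ends Jan 11 14:00 at or before M10 starts Jan 12 02:00 → clear.
M3: ends Jan 11 18:00 at or before M10 starts Jan 12 02:00 → clear.
M4: ends Jan 11 22:00 at or before M10 starts Jan 12 02:00 → clear.
M5: starts Jan 12 01:00 before M10 ends Jan 12 04:00, and ends Jan 12 03:00 after M10 starts Jan 12 02:00 → overlap.
M6: starts Jan 12 05:00 at or after M10 ends Jan 12 04:00 → clear.
M7: starts Jan 12 07:00 at or after M10 ends Jan 12 04:00 → clear.
M8: starts Jan 12 11:00 at or after M10 ends Jan 12 04:00 → clear.
M9: starts Jan 12 16:00 at or after M10 ends Jan 12 04:00 → clear.
M10 overlaps M5.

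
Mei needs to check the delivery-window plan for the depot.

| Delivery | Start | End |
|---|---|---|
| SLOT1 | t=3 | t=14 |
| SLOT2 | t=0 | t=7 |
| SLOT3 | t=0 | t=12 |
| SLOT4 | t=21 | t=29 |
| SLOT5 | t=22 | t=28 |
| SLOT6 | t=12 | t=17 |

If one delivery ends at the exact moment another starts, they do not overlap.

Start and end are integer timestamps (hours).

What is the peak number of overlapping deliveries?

3

Sweep the timeline, counting +1 at each start and −1 at each end (ends before starts at a tie):
t=0 start SLOT2 → 1
t=0 start SLOT3 → 2
t=3 start SLOT1 → 3
t=7 end SLOT2 → 2
t=12 end SLOT3 → 1
t=12 start SLOT6 → 2
t=14 end SLOT1 → 1
t=17 end SLOT6 → 0
t=21 start SLOT4 → 1
t=22 start SLOT5 → 2
t=28 end SLOT5 → 1
t=29 end SLOT4 → 0
Peak is 3, at t=3 (SLOT1, SLOT2, SLOT3).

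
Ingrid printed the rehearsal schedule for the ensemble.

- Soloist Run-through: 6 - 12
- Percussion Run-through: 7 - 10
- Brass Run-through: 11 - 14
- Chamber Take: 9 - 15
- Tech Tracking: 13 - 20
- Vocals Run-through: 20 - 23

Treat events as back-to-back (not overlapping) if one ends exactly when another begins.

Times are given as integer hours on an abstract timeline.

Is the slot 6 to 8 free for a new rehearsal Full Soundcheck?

Soloist Run-through: starts 6 before Full Soundcheck ends 8, and ends 12 after Full Soundcheck starts 6 → overlap.
Percussion Run-through: starts 7 before Full Soundcheck ends 8, and ends 10 after Full Soundcheck starts 6 → overlap.
Chamber Take: starts 9 at or after Full Soundcheck ends 8 → clear.
Brass Run-through: starts 11 at or after Full Soundcheck ends 8 → clear.
Tech Tracking: starts 13 at or after Full Soundcheck ends 8 → clear.
Vocals Run-through: starts 20 at or after Full Soundcheck ends 8 → clear.
Full Soundcheck overlaps Soloist Run-through, Percussion Run-through.

No — it overlaps Percussion Run-through, Soloist Run-through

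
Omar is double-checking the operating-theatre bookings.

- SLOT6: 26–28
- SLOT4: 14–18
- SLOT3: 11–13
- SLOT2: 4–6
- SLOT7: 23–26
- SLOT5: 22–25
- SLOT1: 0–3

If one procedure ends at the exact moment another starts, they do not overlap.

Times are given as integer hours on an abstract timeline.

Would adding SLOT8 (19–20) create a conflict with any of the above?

SLOT1: ends 3 at or before SLOT8 starts 19 → clear.
SLOT2: ends 6 at or before SLOT8 starts 19 → clear.
SLOT3: ends 13 at or before SLOT8 starts 19 → clear.
SLOT4: ends 18 at or before SLOT8 starts 19 → clear.
SLOT5: starts 22 at or after SLOT8 ends 20 → clear.
SLOT7: starts 23 at or after SLOT8 ends 20 → clear.
SLOT6: starts 26 at or after SLOT8 ends 20 → clear.

No — it doesn't clash with anything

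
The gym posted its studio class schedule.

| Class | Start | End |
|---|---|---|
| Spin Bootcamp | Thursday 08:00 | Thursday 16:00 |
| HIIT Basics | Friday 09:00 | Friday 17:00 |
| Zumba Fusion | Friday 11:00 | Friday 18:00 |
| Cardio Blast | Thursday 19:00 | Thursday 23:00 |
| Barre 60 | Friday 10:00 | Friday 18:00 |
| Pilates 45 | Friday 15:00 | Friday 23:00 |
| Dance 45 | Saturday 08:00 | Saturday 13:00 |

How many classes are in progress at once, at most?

4

Sweep the timeline, counting +1 at each start and −1 at each end (ends before starts at a tie):
Thursday 08:00 start Spin Bootcamp → 1
Thursday 16:00 end Spin Bootcamp → 0
Thursday 19:00 start Cardio Blast → 1
Thursday 23:00 end Cardio Blast → 0
Friday 09:00 start HIIT Basics → 1
Friday 10:00 start Barre 60 → 2
Friday 11:00 start Zumba Fusion → 3
Friday 15:00 start Pilates 45 → 4
Friday 17:00 end HIIT Basics → 3
Friday 18:00 end Barre 60 → 2
Friday 18:00 end Zumba Fusion → 1
Friday 23:00 end Pilates 45 → 0
Saturday 08:00 start Dance 45 → 1
Saturday 13:00 end Dance 45 → 0
Peak is 4, at Friday 15:00 (Barre 60, HIIT Basics, Pilates 45, Zumba Fusion).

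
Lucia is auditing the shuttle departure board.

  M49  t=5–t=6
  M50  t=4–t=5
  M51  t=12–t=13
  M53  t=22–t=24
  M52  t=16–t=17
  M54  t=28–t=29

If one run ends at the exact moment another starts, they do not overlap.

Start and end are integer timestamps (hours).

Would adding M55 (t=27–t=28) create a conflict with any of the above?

M50: ends t=5 at or before M55 starts t=27 → clear.
M49: ends t=6 at or before M55 starts t=27 → clear.
M51: ends t=13 at or before M55 starts t=27 → clear.
M52: ends t=17 at or before M55 starts t=27 → clear.
M53: ends t=24 at or before M55 starts t=27 → clear.
M54: starts t=28 at or after M55 ends t=28 → clear.

No — it doesn't clash with anything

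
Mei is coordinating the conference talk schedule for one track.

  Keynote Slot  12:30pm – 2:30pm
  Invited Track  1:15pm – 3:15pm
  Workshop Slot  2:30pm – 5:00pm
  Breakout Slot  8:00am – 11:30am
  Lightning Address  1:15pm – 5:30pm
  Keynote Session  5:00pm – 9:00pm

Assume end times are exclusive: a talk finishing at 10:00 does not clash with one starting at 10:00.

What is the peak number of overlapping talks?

Walk through starts and ends in time order (an end at T is processed before a start at T):
8:00am start Breakout Slot → 1
11:30am end Breakout Slot → 0
12:30pm start Keynote Slot → 1
1:15pm start Invited Track → 2
1:15pm start Lightning Address → 3
2:30pm end Keynote Slot → 2
2:30pm start Workshop Slot → 3
3:15pm end Invited Track → 2
5:00pm end Workshop Slot → 1
5:00pm start Keynote Session → 2
5:30pm end Lightning Address → 1
9:00pm end Keynote Session → 0
Peak is 3, at 1:15pm (Invited Track, Keynote Slot, Lightning Address).

3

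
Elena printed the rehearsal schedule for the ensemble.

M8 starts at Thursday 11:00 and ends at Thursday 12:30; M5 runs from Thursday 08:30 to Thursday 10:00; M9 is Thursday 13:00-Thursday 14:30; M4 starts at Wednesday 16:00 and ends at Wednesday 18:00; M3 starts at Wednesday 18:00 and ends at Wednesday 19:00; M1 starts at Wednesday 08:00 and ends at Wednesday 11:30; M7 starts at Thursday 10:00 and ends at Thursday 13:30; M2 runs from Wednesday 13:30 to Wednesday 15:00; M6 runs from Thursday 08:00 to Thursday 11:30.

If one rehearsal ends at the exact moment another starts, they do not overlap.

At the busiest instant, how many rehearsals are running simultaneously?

3

Sweep the timeline, counting +1 at each start and −1 at each end (ends before starts at a tie):
Wednesday 08:00 start M1 → 1
Wednesday 11:30 end M1 → 0
Wednesday 13:30 start M2 → 1
Wednesday 15:00 end M2 → 0
Wednesday 16:00 start M4 → 1
Wednesday 18:00 end M4 → 0
Wednesday 18:00 start M3 → 1
Wednesday 19:00 end M3 → 0
Thursday 08:00 start M6 → 1
Thursday 08:30 start M5 → 2
Thursday 10:00 end M5 → 1
Thursday 10:00 start M7 → 2
Thursday 11:00 start M8 → 3
Thursday 11:30 end M6 → 2
Thursday 12:30 end M8 → 1
Thursday 13:00 start M9 → 2
Thursday 13:30 end M7 → 1
Thursday 14:30 end M9 → 0
Peak is 3, at Thursday 11:00 (M6, M7, M8).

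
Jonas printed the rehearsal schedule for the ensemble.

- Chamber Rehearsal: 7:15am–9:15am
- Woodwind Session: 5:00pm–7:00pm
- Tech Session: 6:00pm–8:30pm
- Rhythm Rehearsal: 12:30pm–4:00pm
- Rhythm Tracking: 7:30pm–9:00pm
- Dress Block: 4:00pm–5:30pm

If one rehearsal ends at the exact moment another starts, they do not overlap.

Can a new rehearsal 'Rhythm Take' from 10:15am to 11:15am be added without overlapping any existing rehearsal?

Chamber Rehearsal: ends 9:15am at or before Rhythm Take starts 10:15am → clear.
Rhythm Rehearsal: starts 12:30pm at or after Rhythm Take ends 11:15am → clear.
Dress Block: starts 4:00pm at or after Rhythm Take ends 11:15am → clear.
Woodwind Session: starts 5:00pm at or after Rhythm Take ends 11:15am → clear.
Tech Session: starts 6:00pm at or after Rhythm Take ends 11:15am → clear.
Rhythm Tracking: starts 7:30pm at or after Rhythm Take ends 11:15am → clear.

Yes — the slot is free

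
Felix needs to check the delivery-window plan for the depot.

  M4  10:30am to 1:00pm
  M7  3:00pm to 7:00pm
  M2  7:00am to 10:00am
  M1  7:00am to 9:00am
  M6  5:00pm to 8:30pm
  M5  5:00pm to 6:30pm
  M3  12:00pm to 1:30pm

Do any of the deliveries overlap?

Yes

Sorted by start: M1, M2, M4, M3, M7, M5, M6.
M2 starts before M1 ends → M1 and M2 overlap.
That's a conflict, so the schedule is not conflict-free.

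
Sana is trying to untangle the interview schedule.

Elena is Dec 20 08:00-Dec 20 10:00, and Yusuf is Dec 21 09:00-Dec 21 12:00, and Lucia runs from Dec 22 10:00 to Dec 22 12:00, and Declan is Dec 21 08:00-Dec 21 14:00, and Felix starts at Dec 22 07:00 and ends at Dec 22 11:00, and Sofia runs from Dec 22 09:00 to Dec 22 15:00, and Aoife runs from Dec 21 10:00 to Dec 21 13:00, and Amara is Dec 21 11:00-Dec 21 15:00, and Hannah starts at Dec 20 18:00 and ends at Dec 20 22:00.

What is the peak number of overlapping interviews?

Walk through starts and ends in time order (an end at T is processed before a start at T):
Dec 20 08:00 start Elena → 1
Dec 20 10:00 end Elena → 0
Dec 20 18:00 start Hannah → 1
Dec 20 22:00 end Hannah → 0
Dec 21 08:00 start Declan → 1
Dec 21 09:00 start Yusuf → 2
Dec 21 10:00 start Aoife → 3
Dec 21 11:00 start Amara → 4
Dec 21 12:00 end Yusuf → 3
Dec 21 13:00 end Aoife → 2
Dec 21 14:00 end Declan → 1
Dec 21 15:00 end Amara → 0
Dec 22 07:00 start Felix → 1
Dec 22 09:00 start Sofia → 2
Dec 22 10:00 start Lucia → 3
Dec 22 11:00 end Felix → 2
Dec 22 12:00 end Lucia → 1
Dec 22 15:00 end Sofia → 0
Peak is 4, at Dec 21 11:00 (Amara, Aoife, Declan, Yusuf).

4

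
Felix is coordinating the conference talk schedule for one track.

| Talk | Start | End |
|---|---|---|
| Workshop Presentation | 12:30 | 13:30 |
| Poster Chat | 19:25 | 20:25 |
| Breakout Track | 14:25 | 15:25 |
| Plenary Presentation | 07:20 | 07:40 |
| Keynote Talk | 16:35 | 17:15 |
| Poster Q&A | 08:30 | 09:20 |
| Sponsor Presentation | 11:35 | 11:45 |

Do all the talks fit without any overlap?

Yes

Sorted by start: Plenary Presentation, Poster Q&A, Sponsor Presentation, Workshop Presentation, Breakout Track, Keynote Talk, Poster Chat.
Poster Q&A starts after Plenary Presentation ends — done with Plenary Presentation.
Sponsor Presentation starts after Poster Q&A ends — done with Poster Q&A.
Workshop Presentation starts after Sponsor Presentation ends — done with Sponsor Presentation.
Breakout Track starts after Workshop Presentation ends — done with Workshop Presentation.
Keynote Talk starts after Breakout Track ends — done with Breakout Track.
Poster Chat starts after Keynote Talk ends.
Every pair is clear; the schedule has no overlaps.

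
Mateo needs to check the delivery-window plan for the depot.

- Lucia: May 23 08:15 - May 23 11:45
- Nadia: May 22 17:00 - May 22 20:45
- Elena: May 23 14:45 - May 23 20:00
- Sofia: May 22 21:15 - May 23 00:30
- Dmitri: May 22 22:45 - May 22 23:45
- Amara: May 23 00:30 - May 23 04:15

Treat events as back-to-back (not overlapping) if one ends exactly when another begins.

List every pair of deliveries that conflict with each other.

Dmitri & Sofia

Check each pair: they overlap iff neither finishes before the other starts.
Sorted by start: Nadia, Sofia, Dmitri, Amara, Lucia, Elena.
Sofia starts after Nadia ends, so nothing later overlaps Nadia either.
Dmitri starts before Sofia ends → Sofia and Dmitri overlap.
Amara starts exactly when Sofia ends (back-to-back, no overlap), so nothing later overlaps Sofia either.
Amara starts after Dmitri ends, so nothing later overlaps Dmitri either.
Lucia starts after Amara ends, so nothing later overlaps Amara either.
Elena starts after Lucia ends.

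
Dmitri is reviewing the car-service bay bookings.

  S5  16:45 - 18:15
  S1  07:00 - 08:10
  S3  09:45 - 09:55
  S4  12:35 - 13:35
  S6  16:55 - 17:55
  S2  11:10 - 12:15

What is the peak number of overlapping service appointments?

Sweep the timeline, counting +1 at each start and −1 at each end (ends before starts at a tie):
07:00 start S1 → 1
08:10 end S1 → 0
09:45 start S3 → 1
09:55 end S3 → 0
11:10 start S2 → 1
12:15 end S2 → 0
12:35 start S4 → 1
13:35 end S4 → 0
16:45 start S5 → 1
16:55 start S6 → 2
17:55 end S6 → 1
18:15 end S5 → 0
Peak is 2, at 16:55 (S5, S6).

2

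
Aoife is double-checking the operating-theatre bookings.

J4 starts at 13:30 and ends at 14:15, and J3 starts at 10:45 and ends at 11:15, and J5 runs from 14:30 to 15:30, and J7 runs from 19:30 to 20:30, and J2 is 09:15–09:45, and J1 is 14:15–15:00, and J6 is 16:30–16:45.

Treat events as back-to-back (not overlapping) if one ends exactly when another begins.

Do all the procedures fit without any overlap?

No

Sorted by start: J2, J3, J4, J1, J5, J6, J7.
J3 starts after J2 ends, so nothing later overlaps J2 either.
J4 starts after J3 ends, so nothing later overlaps J3 either.
J1 starts exactly when J4 ends (back-to-back, no overlap), so nothing later overlaps J4 either.
J5 starts before J1 ends → J1 and J5 overlap.
That's a conflict, so the schedule is not conflict-free.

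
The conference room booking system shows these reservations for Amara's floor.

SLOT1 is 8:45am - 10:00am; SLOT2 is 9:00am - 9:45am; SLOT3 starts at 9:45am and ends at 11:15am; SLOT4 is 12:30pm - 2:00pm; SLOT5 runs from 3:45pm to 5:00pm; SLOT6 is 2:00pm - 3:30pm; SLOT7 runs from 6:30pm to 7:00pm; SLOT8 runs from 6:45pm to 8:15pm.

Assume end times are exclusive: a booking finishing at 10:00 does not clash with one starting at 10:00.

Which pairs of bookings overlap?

Sorted by start: SLOT1, SLOT2, SLOT3, SLOT4, SLOT6, SLOT5, SLOT7, SLOT8.
SLOT2 starts before SLOT1 ends → SLOT1 and SLOT2 overlap.
SLOT3 starts before SLOT1 ends → SLOT1 and SLOT3 overlap.
SLOT4 starts after SLOT1 ends, so nothing later overlaps SLOT1 either.
SLOT3 starts exactly when SLOT2 ends (back-to-back, no overlap), so nothing later overlaps SLOT2 either.
SLOT4 starts after SLOT3 ends, so nothing later overlaps SLOT3 either.
SLOT6 starts exactly when SLOT4 ends (back-to-back, no overlap), so nothing later overlaps SLOT4 either.
SLOT5 starts after SLOT6 ends, so nothing later overlaps SLOT6 either.
SLOT7 starts after SLOT5 ends, so nothing later overlaps SLOT5 either.
SLOT8 starts before SLOT7 ends → SLOT7 and SLOT8 overlap.

SLOT1 & SLOT2, SLOT1 & SLOT3, SLOT7 & SLOT8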